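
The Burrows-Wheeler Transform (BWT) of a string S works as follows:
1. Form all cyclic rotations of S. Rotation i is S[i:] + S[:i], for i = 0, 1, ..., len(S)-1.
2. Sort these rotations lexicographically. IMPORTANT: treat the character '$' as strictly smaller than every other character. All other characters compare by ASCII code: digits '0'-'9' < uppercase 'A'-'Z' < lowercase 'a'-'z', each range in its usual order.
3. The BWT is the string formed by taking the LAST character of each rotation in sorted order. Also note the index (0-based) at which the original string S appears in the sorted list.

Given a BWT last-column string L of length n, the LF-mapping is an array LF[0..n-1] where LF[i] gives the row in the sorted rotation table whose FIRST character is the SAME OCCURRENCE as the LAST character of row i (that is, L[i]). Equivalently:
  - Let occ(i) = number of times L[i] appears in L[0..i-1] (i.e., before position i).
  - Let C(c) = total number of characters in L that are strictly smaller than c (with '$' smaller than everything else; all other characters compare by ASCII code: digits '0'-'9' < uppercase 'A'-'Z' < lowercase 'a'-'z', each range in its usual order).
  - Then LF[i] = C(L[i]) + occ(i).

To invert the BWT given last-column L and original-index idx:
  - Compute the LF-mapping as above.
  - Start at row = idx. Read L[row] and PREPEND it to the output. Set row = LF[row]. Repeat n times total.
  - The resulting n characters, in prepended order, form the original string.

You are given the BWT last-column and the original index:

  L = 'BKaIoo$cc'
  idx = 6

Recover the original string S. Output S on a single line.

LF mapping: 1 3 4 2 7 8 0 5 6
Walk LF starting at row 6, prepending L[row]:
  step 1: row=6, L[6]='$', prepend. Next row=LF[6]=0
  step 2: row=0, L[0]='B', prepend. Next row=LF[0]=1
  step 3: row=1, L[1]='K', prepend. Next row=LF[1]=3
  step 4: row=3, L[3]='I', prepend. Next row=LF[3]=2
  step 5: row=2, L[2]='a', prepend. Next row=LF[2]=4
  step 6: row=4, L[4]='o', prepend. Next row=LF[4]=7
  step 7: row=7, L[7]='c', prepend. Next row=LF[7]=5
  step 8: row=5, L[5]='o', prepend. Next row=LF[5]=8
  step 9: row=8, L[8]='c', prepend. Next row=LF[8]=6
Reversed output: cocoaIKB$

Answer: cocoaIKB$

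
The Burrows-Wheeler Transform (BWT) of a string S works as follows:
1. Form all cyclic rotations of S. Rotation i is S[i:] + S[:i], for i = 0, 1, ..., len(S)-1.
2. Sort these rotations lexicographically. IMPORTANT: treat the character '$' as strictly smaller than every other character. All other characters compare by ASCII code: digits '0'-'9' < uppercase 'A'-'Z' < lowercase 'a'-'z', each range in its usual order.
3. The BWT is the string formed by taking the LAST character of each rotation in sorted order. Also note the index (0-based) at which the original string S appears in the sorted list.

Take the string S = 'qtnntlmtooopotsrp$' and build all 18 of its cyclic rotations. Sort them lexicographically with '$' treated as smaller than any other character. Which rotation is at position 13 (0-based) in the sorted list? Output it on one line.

All 18 rotations (rotation i = S[i:]+S[:i]):
  rot[0] = qtnntlmtooopotsrp$
  rot[1] = tnntlmtooopotsrp$q
  rot[2] = nntlmtooopotsrp$qt
  rot[3] = ntlmtooopotsrp$qtn
  rot[4] = tlmtooopotsrp$qtnn
  rot[5] = lmtooopotsrp$qtnnt
  rot[6] = mtooopotsrp$qtnntl
  rot[7] = tooopotsrp$qtnntlm
  rot[8] = ooopotsrp$qtnntlmt
  rot[9] = oopotsrp$qtnntlmto
  rot[10] = opotsrp$qtnntlmtoo
  rot[11] = potsrp$qtnntlmtooo
  rot[12] = otsrp$qtnntlmtooop
  rot[13] = tsrp$qtnntlmtooopo
  rot[14] = srp$qtnntlmtooopot
  rot[15] = rp$qtnntlmtooopots
  rot[16] = p$qtnntlmtooopotsr
  rot[17] = $qtnntlmtooopotsrp
Sorted (with $ < everything):
  sorted[0] = $qtnntlmtooopotsrp
  sorted[1] = lmtooopotsrp$qtnnt
  sorted[2] = mtooopotsrp$qtnntl
  sorted[3] = nntlmtooopotsrp$qt
  sorted[4] = ntlmtooopotsrp$qtn
  sorted[5] = ooopotsrp$qtnntlmt
  sorted[6] = oopotsrp$qtnntlmto
  sorted[7] = opotsrp$qtnntlmtoo
  sorted[8] = otsrp$qtnntlmtooop
  sorted[9] = p$qtnntlmtooopotsr
  sorted[10] = potsrp$qtnntlmtooo
  sorted[11] = qtnntlmtooopotsrp$
  sorted[12] = rp$qtnntlmtooopots
  sorted[13] = srp$qtnntlmtooopot
  sorted[14] = tlmtooopotsrp$qtnn
  sorted[15] = tnntlmtooopotsrp$q
  sorted[16] = tooopotsrp$qtnntlm
  sorted[17] = tsrp$qtnntlmtooopo
sorted[13] = srp$qtnntlmtooopot

Answer: srp$qtnntlmtooopot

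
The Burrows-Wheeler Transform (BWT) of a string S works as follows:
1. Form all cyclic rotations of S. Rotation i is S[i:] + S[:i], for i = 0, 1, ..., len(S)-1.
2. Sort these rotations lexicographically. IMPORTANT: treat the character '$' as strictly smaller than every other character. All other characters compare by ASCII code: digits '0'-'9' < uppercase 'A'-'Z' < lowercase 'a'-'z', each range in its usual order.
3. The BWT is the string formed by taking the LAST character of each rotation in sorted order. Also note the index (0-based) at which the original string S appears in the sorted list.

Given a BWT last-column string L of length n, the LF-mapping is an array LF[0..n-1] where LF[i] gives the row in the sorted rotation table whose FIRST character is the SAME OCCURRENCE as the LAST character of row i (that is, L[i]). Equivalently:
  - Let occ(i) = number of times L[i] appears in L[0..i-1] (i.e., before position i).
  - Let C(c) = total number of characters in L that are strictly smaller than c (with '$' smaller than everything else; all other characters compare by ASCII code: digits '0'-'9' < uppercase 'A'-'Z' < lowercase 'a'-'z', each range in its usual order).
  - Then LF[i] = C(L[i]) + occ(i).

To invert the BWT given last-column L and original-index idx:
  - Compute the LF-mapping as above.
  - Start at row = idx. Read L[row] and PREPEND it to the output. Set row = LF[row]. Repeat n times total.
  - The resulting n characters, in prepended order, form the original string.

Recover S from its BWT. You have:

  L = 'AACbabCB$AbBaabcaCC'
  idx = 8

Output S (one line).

Answer: CbbACcbBaaabaBCCAA$

Derivation:
LF mapping: 1 2 6 14 10 15 7 4 0 3 16 5 11 12 17 18 13 8 9
Walk LF starting at row 8, prepending L[row]:
  step 1: row=8, L[8]='$', prepend. Next row=LF[8]=0
  step 2: row=0, L[0]='A', prepend. Next row=LF[0]=1
  step 3: row=1, L[1]='A', prepend. Next row=LF[1]=2
  step 4: row=2, L[2]='C', prepend. Next row=LF[2]=6
  step 5: row=6, L[6]='C', prepend. Next row=LF[6]=7
  step 6: row=7, L[7]='B', prepend. Next row=LF[7]=4
  step 7: row=4, L[4]='a', prepend. Next row=LF[4]=10
  step 8: row=10, L[10]='b', prepend. Next row=LF[10]=16
  step 9: row=16, L[16]='a', prepend. Next row=LF[16]=13
  step 10: row=13, L[13]='a', prepend. Next row=LF[13]=12
  step 11: row=12, L[12]='a', prepend. Next row=LF[12]=11
  step 12: row=11, L[11]='B', prepend. Next row=LF[11]=5
  step 13: row=5, L[5]='b', prepend. Next row=LF[5]=15
  step 14: row=15, L[15]='c', prepend. Next row=LF[15]=18
  step 15: row=18, L[18]='C', prepend. Next row=LF[18]=9
  step 16: row=9, L[9]='A', prepend. Next row=LF[9]=3
  step 17: row=3, L[3]='b', prepend. Next row=LF[3]=14
  step 18: row=14, L[14]='b', prepend. Next row=LF[14]=17
  step 19: row=17, L[17]='C', prepend. Next row=LF[17]=8
Reversed output: CbbACcbBaaabaBCCAA$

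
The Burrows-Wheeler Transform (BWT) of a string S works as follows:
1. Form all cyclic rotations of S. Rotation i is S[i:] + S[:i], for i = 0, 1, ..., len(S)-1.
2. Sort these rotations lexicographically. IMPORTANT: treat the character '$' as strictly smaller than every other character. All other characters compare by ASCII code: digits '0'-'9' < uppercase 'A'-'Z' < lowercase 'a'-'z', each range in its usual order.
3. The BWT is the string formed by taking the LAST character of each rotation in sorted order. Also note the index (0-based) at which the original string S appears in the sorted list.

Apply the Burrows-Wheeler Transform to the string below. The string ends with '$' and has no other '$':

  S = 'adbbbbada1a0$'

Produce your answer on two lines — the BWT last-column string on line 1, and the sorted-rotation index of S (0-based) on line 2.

All 13 rotations (rotation i = S[i:]+S[:i]):
  rot[0] = adbbbbada1a0$
  rot[1] = dbbbbada1a0$a
  rot[2] = bbbbada1a0$ad
  rot[3] = bbbada1a0$adb
  rot[4] = bbada1a0$adbb
  rot[5] = bada1a0$adbbb
  rot[6] = ada1a0$adbbbb
  rot[7] = da1a0$adbbbba
  rot[8] = a1a0$adbbbbad
  rot[9] = 1a0$adbbbbada
  rot[10] = a0$adbbbbada1
  rot[11] = 0$adbbbbada1a
  rot[12] = $adbbbbada1a0
Sorted (with $ < everything):
  sorted[0] = $adbbbbada1a0  (last char: '0')
  sorted[1] = 0$adbbbbada1a  (last char: 'a')
  sorted[2] = 1a0$adbbbbada  (last char: 'a')
  sorted[3] = a0$adbbbbada1  (last char: '1')
  sorted[4] = a1a0$adbbbbad  (last char: 'd')
  sorted[5] = ada1a0$adbbbb  (last char: 'b')
  sorted[6] = adbbbbada1a0$  (last char: '$')
  sorted[7] = bada1a0$adbbb  (last char: 'b')
  sorted[8] = bbada1a0$adbb  (last char: 'b')
  sorted[9] = bbbada1a0$adb  (last char: 'b')
  sorted[10] = bbbbada1a0$ad  (last char: 'd')
  sorted[11] = da1a0$adbbbba  (last char: 'a')
  sorted[12] = dbbbbada1a0$a  (last char: 'a')
Last column: 0aa1db$bbbdaa
Original string S is at sorted index 6

Answer: 0aa1db$bbbdaa
6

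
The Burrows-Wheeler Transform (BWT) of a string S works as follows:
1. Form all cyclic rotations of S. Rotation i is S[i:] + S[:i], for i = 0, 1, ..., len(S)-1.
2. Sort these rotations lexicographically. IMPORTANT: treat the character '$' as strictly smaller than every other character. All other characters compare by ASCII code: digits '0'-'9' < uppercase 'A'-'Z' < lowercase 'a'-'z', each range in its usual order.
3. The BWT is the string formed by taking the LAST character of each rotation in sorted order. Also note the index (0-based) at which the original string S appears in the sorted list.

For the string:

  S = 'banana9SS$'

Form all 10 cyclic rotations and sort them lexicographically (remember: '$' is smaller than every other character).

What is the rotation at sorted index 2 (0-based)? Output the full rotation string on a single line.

Answer: S$banana9S

Derivation:
All 10 rotations (rotation i = S[i:]+S[:i]):
  rot[0] = banana9SS$
  rot[1] = anana9SS$b
  rot[2] = nana9SS$ba
  rot[3] = ana9SS$ban
  rot[4] = na9SS$bana
  rot[5] = a9SS$banan
  rot[6] = 9SS$banana
  rot[7] = SS$banana9
  rot[8] = S$banana9S
  rot[9] = $banana9SS
Sorted (with $ < everything):
  sorted[0] = $banana9SS
  sorted[1] = 9SS$banana
  sorted[2] = S$banana9S
  sorted[3] = SS$banana9
  sorted[4] = a9SS$banan
  sorted[5] = ana9SS$ban
  sorted[6] = anana9SS$b
  sorted[7] = banana9SS$
  sorted[8] = na9SS$bana
  sorted[9] = nana9SS$ba
sorted[2] = S$banana9S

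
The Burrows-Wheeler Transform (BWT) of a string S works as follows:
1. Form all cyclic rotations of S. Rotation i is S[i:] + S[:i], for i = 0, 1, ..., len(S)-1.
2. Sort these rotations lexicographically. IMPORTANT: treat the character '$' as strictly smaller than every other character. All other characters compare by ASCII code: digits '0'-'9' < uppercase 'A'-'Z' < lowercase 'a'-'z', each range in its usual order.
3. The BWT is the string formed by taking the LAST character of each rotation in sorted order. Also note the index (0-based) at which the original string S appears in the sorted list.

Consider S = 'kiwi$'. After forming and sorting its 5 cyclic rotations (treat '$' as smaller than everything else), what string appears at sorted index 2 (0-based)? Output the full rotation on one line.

Answer: iwi$k

Derivation:
All 5 rotations (rotation i = S[i:]+S[:i]):
  rot[0] = kiwi$
  rot[1] = iwi$k
  rot[2] = wi$ki
  rot[3] = i$kiw
  rot[4] = $kiwi
Sorted (with $ < everything):
  sorted[0] = $kiwi
  sorted[1] = i$kiw
  sorted[2] = iwi$k
  sorted[3] = kiwi$
  sorted[4] = wi$ki
sorted[2] = iwi$k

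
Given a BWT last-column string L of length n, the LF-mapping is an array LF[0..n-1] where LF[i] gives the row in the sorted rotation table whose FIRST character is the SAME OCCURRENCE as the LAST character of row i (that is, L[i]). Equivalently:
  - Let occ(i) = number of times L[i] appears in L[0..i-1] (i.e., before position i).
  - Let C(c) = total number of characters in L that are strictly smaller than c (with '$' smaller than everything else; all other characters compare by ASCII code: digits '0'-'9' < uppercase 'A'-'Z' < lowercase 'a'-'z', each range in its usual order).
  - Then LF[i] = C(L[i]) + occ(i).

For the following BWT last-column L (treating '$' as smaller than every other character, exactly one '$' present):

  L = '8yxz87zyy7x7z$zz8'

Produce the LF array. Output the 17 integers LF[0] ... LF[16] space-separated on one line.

Answer: 4 9 7 12 5 1 13 10 11 2 8 3 14 0 15 16 6

Derivation:
Char counts: '$':1, '7':3, '8':3, 'x':2, 'y':3, 'z':5
C (first-col start): C('$')=0, C('7')=1, C('8')=4, C('x')=7, C('y')=9, C('z')=12
L[0]='8': occ=0, LF[0]=C('8')+0=4+0=4
L[1]='y': occ=0, LF[1]=C('y')+0=9+0=9
L[2]='x': occ=0, LF[2]=C('x')+0=7+0=7
L[3]='z': occ=0, LF[3]=C('z')+0=12+0=12
L[4]='8': occ=1, LF[4]=C('8')+1=4+1=5
L[5]='7': occ=0, LF[5]=C('7')+0=1+0=1
L[6]='z': occ=1, LF[6]=C('z')+1=12+1=13
L[7]='y': occ=1, LF[7]=C('y')+1=9+1=10
L[8]='y': occ=2, LF[8]=C('y')+2=9+2=11
L[9]='7': occ=1, LF[9]=C('7')+1=1+1=2
L[10]='x': occ=1, LF[10]=C('x')+1=7+1=8
L[11]='7': occ=2, LF[11]=C('7')+2=1+2=3
L[12]='z': occ=2, LF[12]=C('z')+2=12+2=14
L[13]='$': occ=0, LF[13]=C('$')+0=0+0=0
L[14]='z': occ=3, LF[14]=C('z')+3=12+3=15
L[15]='z': occ=4, LF[15]=C('z')+4=12+4=16
L[16]='8': occ=2, LF[16]=C('8')+2=4+2=6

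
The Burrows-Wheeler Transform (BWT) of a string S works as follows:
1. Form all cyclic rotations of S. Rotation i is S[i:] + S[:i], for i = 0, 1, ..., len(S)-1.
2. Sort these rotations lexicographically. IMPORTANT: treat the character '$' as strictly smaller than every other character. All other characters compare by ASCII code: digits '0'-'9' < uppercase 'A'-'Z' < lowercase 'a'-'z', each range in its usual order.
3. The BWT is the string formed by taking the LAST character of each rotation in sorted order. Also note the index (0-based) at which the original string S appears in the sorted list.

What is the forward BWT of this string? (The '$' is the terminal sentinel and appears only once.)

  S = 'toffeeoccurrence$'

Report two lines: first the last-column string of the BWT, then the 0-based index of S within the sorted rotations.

All 17 rotations (rotation i = S[i:]+S[:i]):
  rot[0] = toffeeoccurrence$
  rot[1] = offeeoccurrence$t
  rot[2] = ffeeoccurrence$to
  rot[3] = feeoccurrence$tof
  rot[4] = eeoccurrence$toff
  rot[5] = eoccurrence$toffe
  rot[6] = occurrence$toffee
  rot[7] = ccurrence$toffeeo
  rot[8] = currence$toffeeoc
  rot[9] = urrence$toffeeocc
  rot[10] = rrence$toffeeoccu
  rot[11] = rence$toffeeoccur
  rot[12] = ence$toffeeoccurr
  rot[13] = nce$toffeeoccurre
  rot[14] = ce$toffeeoccurren
  rot[15] = e$toffeeoccurrenc
  rot[16] = $toffeeoccurrence
Sorted (with $ < everything):
  sorted[0] = $toffeeoccurrence  (last char: 'e')
  sorted[1] = ccurrence$toffeeo  (last char: 'o')
  sorted[2] = ce$toffeeoccurren  (last char: 'n')
  sorted[3] = currence$toffeeoc  (last char: 'c')
  sorted[4] = e$toffeeoccurrenc  (last char: 'c')
  sorted[5] = eeoccurrence$toff  (last char: 'f')
  sorted[6] = ence$toffeeoccurr  (last char: 'r')
  sorted[7] = eoccurrence$toffe  (last char: 'e')
  sorted[8] = feeoccurrence$tof  (last char: 'f')
  sorted[9] = ffeeoccurrence$to  (last char: 'o')
  sorted[10] = nce$toffeeoccurre  (last char: 'e')
  sorted[11] = occurrence$toffee  (last char: 'e')
  sorted[12] = offeeoccurrence$t  (last char: 't')
  sorted[13] = rence$toffeeoccur  (last char: 'r')
  sorted[14] = rrence$toffeeoccu  (last char: 'u')
  sorted[15] = toffeeoccurrence$  (last char: '$')
  sorted[16] = urrence$toffeeocc  (last char: 'c')
Last column: eonccfrefoeetru$c
Original string S is at sorted index 15

Answer: eonccfrefoeetru$c
15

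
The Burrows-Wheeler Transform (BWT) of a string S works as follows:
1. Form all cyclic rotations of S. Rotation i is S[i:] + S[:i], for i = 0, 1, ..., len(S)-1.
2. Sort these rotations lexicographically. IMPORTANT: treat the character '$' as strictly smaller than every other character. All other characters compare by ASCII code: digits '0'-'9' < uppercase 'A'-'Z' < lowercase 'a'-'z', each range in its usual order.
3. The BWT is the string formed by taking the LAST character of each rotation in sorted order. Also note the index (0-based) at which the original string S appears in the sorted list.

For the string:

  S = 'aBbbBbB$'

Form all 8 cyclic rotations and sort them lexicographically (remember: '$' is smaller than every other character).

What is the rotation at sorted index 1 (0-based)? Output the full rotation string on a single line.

Answer: B$aBbbBb

Derivation:
All 8 rotations (rotation i = S[i:]+S[:i]):
  rot[0] = aBbbBbB$
  rot[1] = BbbBbB$a
  rot[2] = bbBbB$aB
  rot[3] = bBbB$aBb
  rot[4] = BbB$aBbb
  rot[5] = bB$aBbbB
  rot[6] = B$aBbbBb
  rot[7] = $aBbbBbB
Sorted (with $ < everything):
  sorted[0] = $aBbbBbB
  sorted[1] = B$aBbbBb
  sorted[2] = BbB$aBbb
  sorted[3] = BbbBbB$a
  sorted[4] = aBbbBbB$
  sorted[5] = bB$aBbbB
  sorted[6] = bBbB$aBb
  sorted[7] = bbBbB$aB
sorted[1] = B$aBbbBb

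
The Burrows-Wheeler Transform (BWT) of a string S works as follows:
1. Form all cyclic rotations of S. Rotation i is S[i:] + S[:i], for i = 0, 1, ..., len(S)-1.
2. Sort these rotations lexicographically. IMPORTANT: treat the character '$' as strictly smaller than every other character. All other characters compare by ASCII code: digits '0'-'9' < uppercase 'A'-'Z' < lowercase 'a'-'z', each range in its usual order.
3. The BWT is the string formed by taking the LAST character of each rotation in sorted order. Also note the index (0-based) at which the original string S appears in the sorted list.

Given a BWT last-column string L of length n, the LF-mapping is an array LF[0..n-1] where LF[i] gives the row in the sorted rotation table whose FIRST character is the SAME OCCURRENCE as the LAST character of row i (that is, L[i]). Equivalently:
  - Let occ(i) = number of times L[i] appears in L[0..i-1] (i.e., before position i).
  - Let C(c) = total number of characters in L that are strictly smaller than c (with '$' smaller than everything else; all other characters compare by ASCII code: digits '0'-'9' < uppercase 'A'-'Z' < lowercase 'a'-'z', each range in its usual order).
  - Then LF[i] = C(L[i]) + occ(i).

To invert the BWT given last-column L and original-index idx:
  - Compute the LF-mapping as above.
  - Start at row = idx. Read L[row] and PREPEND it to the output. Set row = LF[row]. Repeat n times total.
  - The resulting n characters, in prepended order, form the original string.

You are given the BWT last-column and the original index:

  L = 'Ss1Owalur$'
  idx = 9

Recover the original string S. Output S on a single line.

LF mapping: 3 7 1 2 9 4 5 8 6 0
Walk LF starting at row 9, prepending L[row]:
  step 1: row=9, L[9]='$', prepend. Next row=LF[9]=0
  step 2: row=0, L[0]='S', prepend. Next row=LF[0]=3
  step 3: row=3, L[3]='O', prepend. Next row=LF[3]=2
  step 4: row=2, L[2]='1', prepend. Next row=LF[2]=1
  step 5: row=1, L[1]='s', prepend. Next row=LF[1]=7
  step 6: row=7, L[7]='u', prepend. Next row=LF[7]=8
  step 7: row=8, L[8]='r', prepend. Next row=LF[8]=6
  step 8: row=6, L[6]='l', prepend. Next row=LF[6]=5
  step 9: row=5, L[5]='a', prepend. Next row=LF[5]=4
  step 10: row=4, L[4]='w', prepend. Next row=LF[4]=9
Reversed output: walrus1OS$

Answer: walrus1OS$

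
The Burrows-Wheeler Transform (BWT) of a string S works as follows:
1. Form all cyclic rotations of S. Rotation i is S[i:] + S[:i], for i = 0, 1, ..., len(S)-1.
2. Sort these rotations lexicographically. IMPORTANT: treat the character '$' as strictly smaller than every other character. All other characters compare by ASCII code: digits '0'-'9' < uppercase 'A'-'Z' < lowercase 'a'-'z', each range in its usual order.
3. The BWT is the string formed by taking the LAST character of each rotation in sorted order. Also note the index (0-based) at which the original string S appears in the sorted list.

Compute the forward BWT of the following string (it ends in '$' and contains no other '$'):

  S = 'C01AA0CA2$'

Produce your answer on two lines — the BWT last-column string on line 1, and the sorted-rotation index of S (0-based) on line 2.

Answer: 2CA0AAC1$0
8

Derivation:
All 10 rotations (rotation i = S[i:]+S[:i]):
  rot[0] = C01AA0CA2$
  rot[1] = 01AA0CA2$C
  rot[2] = 1AA0CA2$C0
  rot[3] = AA0CA2$C01
  rot[4] = A0CA2$C01A
  rot[5] = 0CA2$C01AA
  rot[6] = CA2$C01AA0
  rot[7] = A2$C01AA0C
  rot[8] = 2$C01AA0CA
  rot[9] = $C01AA0CA2
Sorted (with $ < everything):
  sorted[0] = $C01AA0CA2  (last char: '2')
  sorted[1] = 01AA0CA2$C  (last char: 'C')
  sorted[2] = 0CA2$C01AA  (last char: 'A')
  sorted[3] = 1AA0CA2$C0  (last char: '0')
  sorted[4] = 2$C01AA0CA  (last char: 'A')
  sorted[5] = A0CA2$C01A  (last char: 'A')
  sorted[6] = A2$C01AA0C  (last char: 'C')
  sorted[7] = AA0CA2$C01  (last char: '1')
  sorted[8] = C01AA0CA2$  (last char: '$')
  sorted[9] = CA2$C01AA0  (last char: '0')
Last column: 2CA0AAC1$0
Original string S is at sorted index 8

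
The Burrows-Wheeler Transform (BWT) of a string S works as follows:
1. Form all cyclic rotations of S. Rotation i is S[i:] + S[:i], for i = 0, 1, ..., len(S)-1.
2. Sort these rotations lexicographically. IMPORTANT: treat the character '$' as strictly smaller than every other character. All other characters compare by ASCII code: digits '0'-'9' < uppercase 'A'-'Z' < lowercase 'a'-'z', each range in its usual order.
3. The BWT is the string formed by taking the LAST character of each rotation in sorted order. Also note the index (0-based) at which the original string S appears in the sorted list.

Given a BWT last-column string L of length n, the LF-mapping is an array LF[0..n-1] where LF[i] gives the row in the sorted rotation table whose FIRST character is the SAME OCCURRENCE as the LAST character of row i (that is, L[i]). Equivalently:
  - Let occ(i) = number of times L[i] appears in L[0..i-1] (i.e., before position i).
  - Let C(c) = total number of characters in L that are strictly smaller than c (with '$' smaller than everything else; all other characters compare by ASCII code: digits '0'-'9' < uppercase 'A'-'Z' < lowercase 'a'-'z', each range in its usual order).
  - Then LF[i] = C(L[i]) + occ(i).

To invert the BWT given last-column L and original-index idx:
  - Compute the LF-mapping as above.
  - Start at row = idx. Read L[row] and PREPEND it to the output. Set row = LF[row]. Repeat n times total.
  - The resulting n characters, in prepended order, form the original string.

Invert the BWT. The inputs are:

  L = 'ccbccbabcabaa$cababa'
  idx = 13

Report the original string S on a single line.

LF mapping: 14 15 8 16 17 9 1 10 18 2 11 3 4 0 19 5 12 6 13 7
Walk LF starting at row 13, prepending L[row]:
  step 1: row=13, L[13]='$', prepend. Next row=LF[13]=0
  step 2: row=0, L[0]='c', prepend. Next row=LF[0]=14
  step 3: row=14, L[14]='c', prepend. Next row=LF[14]=19
  step 4: row=19, L[19]='a', prepend. Next row=LF[19]=7
  step 5: row=7, L[7]='b', prepend. Next row=LF[7]=10
  step 6: row=10, L[10]='b', prepend. Next row=LF[10]=11
  step 7: row=11, L[11]='a', prepend. Next row=LF[11]=3
  step 8: row=3, L[3]='c', prepend. Next row=LF[3]=16
  step 9: row=16, L[16]='b', prepend. Next row=LF[16]=12
  step 10: row=12, L[12]='a', prepend. Next row=LF[12]=4
  step 11: row=4, L[4]='c', prepend. Next row=LF[4]=17
  step 12: row=17, L[17]='a', prepend. Next row=LF[17]=6
  step 13: row=6, L[6]='a', prepend. Next row=LF[6]=1
  step 14: row=1, L[1]='c', prepend. Next row=LF[1]=15
  step 15: row=15, L[15]='a', prepend. Next row=LF[15]=5
  step 16: row=5, L[5]='b', prepend. Next row=LF[5]=9
  step 17: row=9, L[9]='a', prepend. Next row=LF[9]=2
  step 18: row=2, L[2]='b', prepend. Next row=LF[2]=8
  step 19: row=8, L[8]='c', prepend. Next row=LF[8]=18
  step 20: row=18, L[18]='b', prepend. Next row=LF[18]=13
Reversed output: bcbabacaacabcabbacc$

Answer: bcbabacaacabcabbacc$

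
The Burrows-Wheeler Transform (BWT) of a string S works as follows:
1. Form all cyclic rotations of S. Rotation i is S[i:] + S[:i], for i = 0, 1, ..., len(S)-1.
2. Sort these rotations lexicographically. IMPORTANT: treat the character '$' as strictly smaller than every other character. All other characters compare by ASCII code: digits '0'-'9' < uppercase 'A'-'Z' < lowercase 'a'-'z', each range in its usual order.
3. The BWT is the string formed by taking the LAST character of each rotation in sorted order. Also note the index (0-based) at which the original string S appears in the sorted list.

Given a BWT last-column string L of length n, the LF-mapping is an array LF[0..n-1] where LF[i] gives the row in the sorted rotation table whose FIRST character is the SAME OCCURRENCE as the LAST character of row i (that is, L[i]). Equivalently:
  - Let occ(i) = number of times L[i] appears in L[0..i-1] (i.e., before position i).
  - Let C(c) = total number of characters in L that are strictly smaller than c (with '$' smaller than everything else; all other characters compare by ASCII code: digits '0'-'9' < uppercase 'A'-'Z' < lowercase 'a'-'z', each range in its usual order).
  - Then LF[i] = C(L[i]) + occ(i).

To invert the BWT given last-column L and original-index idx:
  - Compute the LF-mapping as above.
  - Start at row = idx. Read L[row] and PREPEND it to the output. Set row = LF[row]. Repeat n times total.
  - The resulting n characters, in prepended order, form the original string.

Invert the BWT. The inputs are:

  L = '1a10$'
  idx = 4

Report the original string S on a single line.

Answer: a011$

Derivation:
LF mapping: 2 4 3 1 0
Walk LF starting at row 4, prepending L[row]:
  step 1: row=4, L[4]='$', prepend. Next row=LF[4]=0
  step 2: row=0, L[0]='1', prepend. Next row=LF[0]=2
  step 3: row=2, L[2]='1', prepend. Next row=LF[2]=3
  step 4: row=3, L[3]='0', prepend. Next row=LF[3]=1
  step 5: row=1, L[1]='a', prepend. Next row=LF[1]=4
Reversed output: a011$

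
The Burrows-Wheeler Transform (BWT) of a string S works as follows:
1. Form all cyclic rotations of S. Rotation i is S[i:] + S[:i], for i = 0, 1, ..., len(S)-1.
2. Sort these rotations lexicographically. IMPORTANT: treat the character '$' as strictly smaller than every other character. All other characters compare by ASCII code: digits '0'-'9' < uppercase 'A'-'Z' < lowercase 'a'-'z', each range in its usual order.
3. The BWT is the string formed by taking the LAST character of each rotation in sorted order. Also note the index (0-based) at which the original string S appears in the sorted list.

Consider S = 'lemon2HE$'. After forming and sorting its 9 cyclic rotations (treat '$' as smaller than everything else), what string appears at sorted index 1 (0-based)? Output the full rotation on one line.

All 9 rotations (rotation i = S[i:]+S[:i]):
  rot[0] = lemon2HE$
  rot[1] = emon2HE$l
  rot[2] = mon2HE$le
  rot[3] = on2HE$lem
  rot[4] = n2HE$lemo
  rot[5] = 2HE$lemon
  rot[6] = HE$lemon2
  rot[7] = E$lemon2H
  rot[8] = $lemon2HE
Sorted (with $ < everything):
  sorted[0] = $lemon2HE
  sorted[1] = 2HE$lemon
  sorted[2] = E$lemon2H
  sorted[3] = HE$lemon2
  sorted[4] = emon2HE$l
  sorted[5] = lemon2HE$
  sorted[6] = mon2HE$le
  sorted[7] = n2HE$lemo
  sorted[8] = on2HE$lem
sorted[1] = 2HE$lemon

Answer: 2HE$lemon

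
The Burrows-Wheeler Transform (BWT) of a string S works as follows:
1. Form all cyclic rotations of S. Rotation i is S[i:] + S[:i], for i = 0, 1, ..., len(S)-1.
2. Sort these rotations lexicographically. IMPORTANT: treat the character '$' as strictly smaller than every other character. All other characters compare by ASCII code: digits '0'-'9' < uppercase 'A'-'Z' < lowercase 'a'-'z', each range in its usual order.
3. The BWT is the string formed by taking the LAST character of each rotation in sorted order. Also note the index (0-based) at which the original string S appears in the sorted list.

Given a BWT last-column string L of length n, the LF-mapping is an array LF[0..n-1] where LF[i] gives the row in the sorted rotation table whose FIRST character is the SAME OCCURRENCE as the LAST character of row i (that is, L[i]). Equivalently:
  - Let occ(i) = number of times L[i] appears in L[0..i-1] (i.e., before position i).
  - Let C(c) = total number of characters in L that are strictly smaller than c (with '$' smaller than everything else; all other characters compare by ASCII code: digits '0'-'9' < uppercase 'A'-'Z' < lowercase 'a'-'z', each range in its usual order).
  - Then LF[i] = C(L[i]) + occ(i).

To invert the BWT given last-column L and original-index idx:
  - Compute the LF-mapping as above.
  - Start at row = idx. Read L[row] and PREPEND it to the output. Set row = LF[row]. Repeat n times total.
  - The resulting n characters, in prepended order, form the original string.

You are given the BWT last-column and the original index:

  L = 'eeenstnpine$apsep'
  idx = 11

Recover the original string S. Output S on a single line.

LF mapping: 2 3 4 8 14 16 9 11 7 10 5 0 1 12 15 6 13
Walk LF starting at row 11, prepending L[row]:
  step 1: row=11, L[11]='$', prepend. Next row=LF[11]=0
  step 2: row=0, L[0]='e', prepend. Next row=LF[0]=2
  step 3: row=2, L[2]='e', prepend. Next row=LF[2]=4
  step 4: row=4, L[4]='s', prepend. Next row=LF[4]=14
  step 5: row=14, L[14]='s', prepend. Next row=LF[14]=15
  step 6: row=15, L[15]='e', prepend. Next row=LF[15]=6
  step 7: row=6, L[6]='n', prepend. Next row=LF[6]=9
  step 8: row=9, L[9]='n', prepend. Next row=LF[9]=10
  step 9: row=10, L[10]='e', prepend. Next row=LF[10]=5
  step 10: row=5, L[5]='t', prepend. Next row=LF[5]=16
  step 11: row=16, L[16]='p', prepend. Next row=LF[16]=13
  step 12: row=13, L[13]='p', prepend. Next row=LF[13]=12
  step 13: row=12, L[12]='a', prepend. Next row=LF[12]=1
  step 14: row=1, L[1]='e', prepend. Next row=LF[1]=3
  step 15: row=3, L[3]='n', prepend. Next row=LF[3]=8
  step 16: row=8, L[8]='i', prepend. Next row=LF[8]=7
  step 17: row=7, L[7]='p', prepend. Next row=LF[7]=11
Reversed output: pineapptennessee$

Answer: pineapptennessee$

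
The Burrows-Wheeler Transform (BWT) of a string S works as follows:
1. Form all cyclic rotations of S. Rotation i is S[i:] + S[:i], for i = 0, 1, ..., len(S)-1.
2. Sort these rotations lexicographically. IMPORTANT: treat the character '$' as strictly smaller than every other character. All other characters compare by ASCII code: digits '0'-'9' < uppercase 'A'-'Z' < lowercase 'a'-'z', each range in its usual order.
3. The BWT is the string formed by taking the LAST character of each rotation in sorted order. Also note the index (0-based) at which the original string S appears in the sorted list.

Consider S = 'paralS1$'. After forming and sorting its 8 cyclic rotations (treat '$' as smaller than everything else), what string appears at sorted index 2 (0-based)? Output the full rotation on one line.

Answer: S1$paral

Derivation:
All 8 rotations (rotation i = S[i:]+S[:i]):
  rot[0] = paralS1$
  rot[1] = aralS1$p
  rot[2] = ralS1$pa
  rot[3] = alS1$par
  rot[4] = lS1$para
  rot[5] = S1$paral
  rot[6] = 1$paralS
  rot[7] = $paralS1
Sorted (with $ < everything):
  sorted[0] = $paralS1
  sorted[1] = 1$paralS
  sorted[2] = S1$paral
  sorted[3] = alS1$par
  sorted[4] = aralS1$p
  sorted[5] = lS1$para
  sorted[6] = paralS1$
  sorted[7] = ralS1$pa
sorted[2] = S1$paral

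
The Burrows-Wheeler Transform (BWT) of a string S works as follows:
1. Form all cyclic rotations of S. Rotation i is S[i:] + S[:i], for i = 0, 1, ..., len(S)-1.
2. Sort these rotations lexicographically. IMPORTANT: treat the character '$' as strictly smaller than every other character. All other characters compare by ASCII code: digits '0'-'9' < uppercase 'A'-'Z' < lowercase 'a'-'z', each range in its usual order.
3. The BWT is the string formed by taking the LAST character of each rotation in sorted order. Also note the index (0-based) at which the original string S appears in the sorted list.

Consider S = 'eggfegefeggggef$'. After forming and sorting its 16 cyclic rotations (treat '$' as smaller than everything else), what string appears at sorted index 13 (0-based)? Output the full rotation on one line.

Answer: ggfegefeggggef$e

Derivation:
All 16 rotations (rotation i = S[i:]+S[:i]):
  rot[0] = eggfegefeggggef$
  rot[1] = ggfegefeggggef$e
  rot[2] = gfegefeggggef$eg
  rot[3] = fegefeggggef$egg
  rot[4] = egefeggggef$eggf
  rot[5] = gefeggggef$eggfe
  rot[6] = efeggggef$eggfeg
  rot[7] = feggggef$eggfege
  rot[8] = eggggef$eggfegef
  rot[9] = ggggef$eggfegefe
  rot[10] = gggef$eggfegefeg
  rot[11] = ggef$eggfegefegg
  rot[12] = gef$eggfegefeggg
  rot[13] = ef$eggfegefegggg
  rot[14] = f$eggfegefegggge
  rot[15] = $eggfegefeggggef
Sorted (with $ < everything):
  sorted[0] = $eggfegefeggggef
  sorted[1] = ef$eggfegefegggg
  sorted[2] = efeggggef$eggfeg
  sorted[3] = egefeggggef$eggf
  sorted[4] = eggfegefeggggef$
  sorted[5] = eggggef$eggfegef
  sorted[6] = f$eggfegefegggge
  sorted[7] = fegefeggggef$egg
  sorted[8] = feggggef$eggfege
  sorted[9] = gef$eggfegefeggg
  sorted[10] = gefeggggef$eggfe
  sorted[11] = gfegefeggggef$eg
  sorted[12] = ggef$eggfegefegg
  sorted[13] = ggfegefeggggef$e
  sorted[14] = gggef$eggfegefeg
  sorted[15] = ggggef$eggfegefe
sorted[13] = ggfegefeggggef$e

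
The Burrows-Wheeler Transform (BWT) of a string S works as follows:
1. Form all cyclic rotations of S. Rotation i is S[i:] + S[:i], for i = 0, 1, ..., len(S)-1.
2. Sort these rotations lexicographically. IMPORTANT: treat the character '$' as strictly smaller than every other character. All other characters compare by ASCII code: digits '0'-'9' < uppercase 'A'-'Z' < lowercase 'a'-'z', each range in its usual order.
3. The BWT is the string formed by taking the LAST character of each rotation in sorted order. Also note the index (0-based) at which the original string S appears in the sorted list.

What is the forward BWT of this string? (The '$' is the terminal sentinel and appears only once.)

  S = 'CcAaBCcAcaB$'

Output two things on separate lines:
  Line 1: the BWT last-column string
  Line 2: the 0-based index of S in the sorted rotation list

All 12 rotations (rotation i = S[i:]+S[:i]):
  rot[0] = CcAaBCcAcaB$
  rot[1] = cAaBCcAcaB$C
  rot[2] = AaBCcAcaB$Cc
  rot[3] = aBCcAcaB$CcA
  rot[4] = BCcAcaB$CcAa
  rot[5] = CcAcaB$CcAaB
  rot[6] = cAcaB$CcAaBC
  rot[7] = AcaB$CcAaBCc
  rot[8] = caB$CcAaBCcA
  rot[9] = aB$CcAaBCcAc
  rot[10] = B$CcAaBCcAca
  rot[11] = $CcAaBCcAcaB
Sorted (with $ < everything):
  sorted[0] = $CcAaBCcAcaB  (last char: 'B')
  sorted[1] = AaBCcAcaB$Cc  (last char: 'c')
  sorted[2] = AcaB$CcAaBCc  (last char: 'c')
  sorted[3] = B$CcAaBCcAca  (last char: 'a')
  sorted[4] = BCcAcaB$CcAa  (last char: 'a')
  sorted[5] = CcAaBCcAcaB$  (last char: '$')
  sorted[6] = CcAcaB$CcAaB  (last char: 'B')
  sorted[7] = aB$CcAaBCcAc  (last char: 'c')
  sorted[8] = aBCcAcaB$CcA  (last char: 'A')
  sorted[9] = cAaBCcAcaB$C  (last char: 'C')
  sorted[10] = cAcaB$CcAaBC  (last char: 'C')
  sorted[11] = caB$CcAaBCcA  (last char: 'A')
Last column: Bccaa$BcACCA
Original string S is at sorted index 5

Answer: Bccaa$BcACCA
5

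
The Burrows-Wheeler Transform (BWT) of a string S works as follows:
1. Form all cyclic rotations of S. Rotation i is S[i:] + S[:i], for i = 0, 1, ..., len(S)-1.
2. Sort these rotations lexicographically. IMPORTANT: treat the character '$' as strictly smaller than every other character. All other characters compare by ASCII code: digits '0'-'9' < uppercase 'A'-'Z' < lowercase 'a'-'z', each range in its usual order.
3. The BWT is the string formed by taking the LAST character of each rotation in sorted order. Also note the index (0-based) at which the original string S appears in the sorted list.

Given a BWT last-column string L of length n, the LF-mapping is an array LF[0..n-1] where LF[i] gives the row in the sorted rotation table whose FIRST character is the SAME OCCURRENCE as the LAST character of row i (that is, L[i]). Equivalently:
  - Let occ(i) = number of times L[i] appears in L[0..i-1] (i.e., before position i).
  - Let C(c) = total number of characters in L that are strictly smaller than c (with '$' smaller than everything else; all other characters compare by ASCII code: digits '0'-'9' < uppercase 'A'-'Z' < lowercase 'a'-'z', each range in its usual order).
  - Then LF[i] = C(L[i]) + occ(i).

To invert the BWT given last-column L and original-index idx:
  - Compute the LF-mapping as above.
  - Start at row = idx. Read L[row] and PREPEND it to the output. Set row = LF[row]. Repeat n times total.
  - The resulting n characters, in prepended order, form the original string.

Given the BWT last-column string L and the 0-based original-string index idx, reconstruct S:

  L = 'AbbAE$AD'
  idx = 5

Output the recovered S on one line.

Answer: EDbAAbA$

Derivation:
LF mapping: 1 6 7 2 5 0 3 4
Walk LF starting at row 5, prepending L[row]:
  step 1: row=5, L[5]='$', prepend. Next row=LF[5]=0
  step 2: row=0, L[0]='A', prepend. Next row=LF[0]=1
  step 3: row=1, L[1]='b', prepend. Next row=LF[1]=6
  step 4: row=6, L[6]='A', prepend. Next row=LF[6]=3
  step 5: row=3, L[3]='A', prepend. Next row=LF[3]=2
  step 6: row=2, L[2]='b', prepend. Next row=LF[2]=7
  step 7: row=7, L[7]='D', prepend. Next row=LF[7]=4
  step 8: row=4, L[4]='E', prepend. Next row=LF[4]=5
Reversed output: EDbAAbA$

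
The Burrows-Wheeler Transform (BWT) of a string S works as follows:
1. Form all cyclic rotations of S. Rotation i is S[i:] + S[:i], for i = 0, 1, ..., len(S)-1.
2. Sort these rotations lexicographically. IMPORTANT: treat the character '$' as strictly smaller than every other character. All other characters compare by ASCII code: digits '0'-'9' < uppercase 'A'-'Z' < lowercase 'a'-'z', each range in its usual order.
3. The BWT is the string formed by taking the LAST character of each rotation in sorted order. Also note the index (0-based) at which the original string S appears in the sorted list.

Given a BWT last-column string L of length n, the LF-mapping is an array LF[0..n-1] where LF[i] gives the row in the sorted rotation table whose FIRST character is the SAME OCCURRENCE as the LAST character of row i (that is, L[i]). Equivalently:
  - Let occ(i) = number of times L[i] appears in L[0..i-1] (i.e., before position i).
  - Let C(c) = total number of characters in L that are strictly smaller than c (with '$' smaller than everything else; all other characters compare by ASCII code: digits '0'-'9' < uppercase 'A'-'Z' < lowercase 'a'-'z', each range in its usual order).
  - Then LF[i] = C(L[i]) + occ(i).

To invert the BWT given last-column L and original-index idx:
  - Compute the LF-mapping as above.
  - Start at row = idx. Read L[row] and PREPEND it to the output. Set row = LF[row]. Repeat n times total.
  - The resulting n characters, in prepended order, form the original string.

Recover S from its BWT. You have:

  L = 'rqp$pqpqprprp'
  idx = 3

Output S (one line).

Answer: pprrqqpppqpr$

Derivation:
LF mapping: 10 7 1 0 2 8 3 9 4 11 5 12 6
Walk LF starting at row 3, prepending L[row]:
  step 1: row=3, L[3]='$', prepend. Next row=LF[3]=0
  step 2: row=0, L[0]='r', prepend. Next row=LF[0]=10
  step 3: row=10, L[10]='p', prepend. Next row=LF[10]=5
  step 4: row=5, L[5]='q', prepend. Next row=LF[5]=8
  step 5: row=8, L[8]='p', prepend. Next row=LF[8]=4
  step 6: row=4, L[4]='p', prepend. Next row=LF[4]=2
  step 7: row=2, L[2]='p', prepend. Next row=LF[2]=1
  step 8: row=1, L[1]='q', prepend. Next row=LF[1]=7
  step 9: row=7, L[7]='q', prepend. Next row=LF[7]=9
  step 10: row=9, L[9]='r', prepend. Next row=LF[9]=11
  step 11: row=11, L[11]='r', prepend. Next row=LF[11]=12
  step 12: row=12, L[12]='p', prepend. Next row=LF[12]=6
  step 13: row=6, L[6]='p', prepend. Next row=LF[6]=3
Reversed output: pprrqqpppqpr$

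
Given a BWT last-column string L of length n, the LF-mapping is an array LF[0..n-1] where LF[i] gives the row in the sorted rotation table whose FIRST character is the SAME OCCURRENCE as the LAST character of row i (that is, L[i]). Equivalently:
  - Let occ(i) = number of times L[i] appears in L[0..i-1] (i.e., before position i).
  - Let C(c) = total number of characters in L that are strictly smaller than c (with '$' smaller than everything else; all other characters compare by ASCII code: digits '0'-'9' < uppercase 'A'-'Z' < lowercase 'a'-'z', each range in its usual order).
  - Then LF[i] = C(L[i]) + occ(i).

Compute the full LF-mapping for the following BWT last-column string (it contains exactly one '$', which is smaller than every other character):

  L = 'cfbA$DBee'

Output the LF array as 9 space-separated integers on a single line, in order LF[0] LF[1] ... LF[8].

Answer: 5 8 4 1 0 3 2 6 7

Derivation:
Char counts: '$':1, 'A':1, 'B':1, 'D':1, 'b':1, 'c':1, 'e':2, 'f':1
C (first-col start): C('$')=0, C('A')=1, C('B')=2, C('D')=3, C('b')=4, C('c')=5, C('e')=6, C('f')=8
L[0]='c': occ=0, LF[0]=C('c')+0=5+0=5
L[1]='f': occ=0, LF[1]=C('f')+0=8+0=8
L[2]='b': occ=0, LF[2]=C('b')+0=4+0=4
L[3]='A': occ=0, LF[3]=C('A')+0=1+0=1
L[4]='$': occ=0, LF[4]=C('$')+0=0+0=0
L[5]='D': occ=0, LF[5]=C('D')+0=3+0=3
L[6]='B': occ=0, LF[6]=C('B')+0=2+0=2
L[7]='e': occ=0, LF[7]=C('e')+0=6+0=6
L[8]='e': occ=1, LF[8]=C('e')+1=6+1=7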